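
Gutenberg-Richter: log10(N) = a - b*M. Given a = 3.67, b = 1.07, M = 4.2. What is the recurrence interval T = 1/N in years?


log10(N) = 3.67 - 1.07*4.2 = -0.824
N = 10^-0.824 = 0.149968
T = 1/N = 1/0.149968 = 6.6681 years

6.6681


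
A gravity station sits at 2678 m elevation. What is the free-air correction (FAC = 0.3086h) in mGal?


FAC = 0.3086 * h
= 0.3086 * 2678
= 826.4308 mGal

826.4308


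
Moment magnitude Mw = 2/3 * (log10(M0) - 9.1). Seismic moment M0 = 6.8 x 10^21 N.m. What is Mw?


log10(M0) = log10(6.8 x 10^21) = 21.8325
Mw = 2/3 * (21.8325 - 9.1)
= 2/3 * 12.7325
= 8.49

8.49


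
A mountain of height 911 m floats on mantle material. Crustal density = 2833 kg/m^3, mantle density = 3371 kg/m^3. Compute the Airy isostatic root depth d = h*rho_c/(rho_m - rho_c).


rho_m - rho_c = 3371 - 2833 = 538
d = 911 * 2833 / 538
= 2580863 / 538
= 4797.14 m

4797.14


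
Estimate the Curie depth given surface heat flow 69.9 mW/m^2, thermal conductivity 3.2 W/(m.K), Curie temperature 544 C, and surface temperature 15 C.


T_Curie - T_surf = 544 - 15 = 529 C
Convert q to W/m^2: 69.9 mW/m^2 = 0.0699 W/m^2
d = 529 * 3.2 / 0.0699 = 24217.45 m

24217.45


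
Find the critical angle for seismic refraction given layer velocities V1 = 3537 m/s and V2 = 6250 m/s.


V1/V2 = 3537/6250 = 0.56592
theta_c = arcsin(0.56592) = 34.4662 degrees

34.4662


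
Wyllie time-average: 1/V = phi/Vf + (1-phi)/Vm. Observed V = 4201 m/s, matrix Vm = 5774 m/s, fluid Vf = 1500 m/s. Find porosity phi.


1/V - 1/Vm = 1/4201 - 1/5774 = 6.485e-05
1/Vf - 1/Vm = 1/1500 - 1/5774 = 0.00049348
phi = 6.485e-05 / 0.00049348 = 0.1314

0.1314


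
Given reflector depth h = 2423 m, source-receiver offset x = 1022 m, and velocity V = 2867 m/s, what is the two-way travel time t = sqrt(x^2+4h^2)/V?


x^2 + 4h^2 = 1022^2 + 4*2423^2 = 1044484 + 23483716 = 24528200
sqrt(24528200) = 4952.5953
t = 4952.5953 / 2867 = 1.7274 s

1.7274


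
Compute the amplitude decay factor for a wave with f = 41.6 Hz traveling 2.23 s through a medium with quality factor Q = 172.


pi*f*t/Q = pi*41.6*2.23/172 = 1.694414
A/A0 = exp(-1.694414) = 0.183707

0.183707


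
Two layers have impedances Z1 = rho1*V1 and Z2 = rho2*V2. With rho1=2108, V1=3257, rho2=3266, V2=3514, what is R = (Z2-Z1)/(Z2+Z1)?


Z1 = 2108 * 3257 = 6865756
Z2 = 3266 * 3514 = 11476724
R = (11476724 - 6865756) / (11476724 + 6865756) = 4610968 / 18342480 = 0.2514

0.2514


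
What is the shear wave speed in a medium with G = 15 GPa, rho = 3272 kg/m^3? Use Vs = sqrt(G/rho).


Convert G to Pa: G = 15e9 Pa
Compute G/rho = 15e9 / 3272 = 4584352.0782
Vs = sqrt(4584352.0782) = 2141.11 m/s

2141.11


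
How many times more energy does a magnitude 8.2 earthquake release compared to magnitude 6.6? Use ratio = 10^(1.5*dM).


M2 - M1 = 8.2 - 6.6 = 1.6
1.5 * 1.6 = 2.4
ratio = 10^2.4 = 251.19

251.19


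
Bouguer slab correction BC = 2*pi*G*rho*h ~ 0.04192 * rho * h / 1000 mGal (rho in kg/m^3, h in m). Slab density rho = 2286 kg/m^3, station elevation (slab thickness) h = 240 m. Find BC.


BC = 0.04192 * rho * h / 1000
= 0.04192 * 2286 * 240 / 1000
= 22.999 mGal

22.999


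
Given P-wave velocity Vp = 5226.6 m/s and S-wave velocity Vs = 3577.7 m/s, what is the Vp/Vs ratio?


Vp/Vs = 5226.6 / 3577.7
= 1.4609

1.4609


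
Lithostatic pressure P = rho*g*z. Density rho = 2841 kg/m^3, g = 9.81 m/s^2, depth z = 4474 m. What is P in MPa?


P = rho * g * z / 1e6
= 2841 * 9.81 * 4474 / 1e6
= 124691319.54 / 1e6
= 124.6913 MPa

124.6913


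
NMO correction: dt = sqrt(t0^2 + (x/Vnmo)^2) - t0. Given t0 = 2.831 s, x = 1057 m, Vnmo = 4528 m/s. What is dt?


x/Vnmo = 1057/4528 = 0.233436
(x/Vnmo)^2 = 0.054493
t0^2 = 8.014561
sqrt(8.014561 + 0.054493) = 2.840608
dt = 2.840608 - 2.831 = 0.009608

0.009608


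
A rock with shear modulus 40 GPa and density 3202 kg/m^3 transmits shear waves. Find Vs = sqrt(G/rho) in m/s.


Convert G to Pa: G = 40e9 Pa
Compute G/rho = 40e9 / 3202 = 12492192.3798
Vs = sqrt(12492192.3798) = 3534.43 m/s

3534.43


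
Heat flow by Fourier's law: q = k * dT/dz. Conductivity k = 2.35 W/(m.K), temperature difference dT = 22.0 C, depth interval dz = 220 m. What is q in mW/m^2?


q = k * dT / dz * 1000
= 2.35 * 22.0 / 220 * 1000
= 0.235 * 1000
= 235.0 mW/m^2

235.0


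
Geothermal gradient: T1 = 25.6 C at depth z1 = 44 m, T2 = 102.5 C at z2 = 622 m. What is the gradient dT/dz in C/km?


dT = 102.5 - 25.6 = 76.9 C
dz = 622 - 44 = 578 m
gradient = dT/dz * 1000 = 76.9/578 * 1000 = 133.045 C/km

133.045


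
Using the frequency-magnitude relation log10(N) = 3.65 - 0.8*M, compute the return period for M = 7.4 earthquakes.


log10(N) = 3.65 - 0.8*7.4 = -2.27
N = 10^-2.27 = 0.00537
T = 1/N = 1/0.00537 = 186.2087 years

186.2087


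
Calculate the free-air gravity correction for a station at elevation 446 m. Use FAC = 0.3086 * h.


FAC = 0.3086 * h
= 0.3086 * 446
= 137.6356 mGal

137.6356


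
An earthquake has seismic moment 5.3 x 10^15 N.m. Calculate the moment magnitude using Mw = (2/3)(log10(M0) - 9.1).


log10(M0) = log10(5.3 x 10^15) = 15.7243
Mw = 2/3 * (15.7243 - 9.1)
= 2/3 * 6.6243
= 4.42

4.42


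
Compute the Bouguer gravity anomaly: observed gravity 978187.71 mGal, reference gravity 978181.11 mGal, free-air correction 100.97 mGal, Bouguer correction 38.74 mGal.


BA = g_obs - g_ref + FAC - BC
= 978187.71 - 978181.11 + 100.97 - 38.74
= 68.83 mGal

68.83


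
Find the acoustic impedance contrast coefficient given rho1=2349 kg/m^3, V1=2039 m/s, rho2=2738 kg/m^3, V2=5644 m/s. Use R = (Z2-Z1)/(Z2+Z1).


Z1 = 2349 * 2039 = 4789611
Z2 = 2738 * 5644 = 15453272
R = (15453272 - 4789611) / (15453272 + 4789611) = 10663661 / 20242883 = 0.5268

0.5268


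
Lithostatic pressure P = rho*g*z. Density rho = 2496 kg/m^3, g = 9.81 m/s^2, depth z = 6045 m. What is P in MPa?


P = rho * g * z / 1e6
= 2496 * 9.81 * 6045 / 1e6
= 148016419.2 / 1e6
= 148.0164 MPa

148.0164


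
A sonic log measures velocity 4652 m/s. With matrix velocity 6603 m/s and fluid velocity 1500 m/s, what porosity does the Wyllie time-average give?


1/V - 1/Vm = 1/4652 - 1/6603 = 6.351e-05
1/Vf - 1/Vm = 1/1500 - 1/6603 = 0.00051522
phi = 6.351e-05 / 0.00051522 = 0.1233

0.1233


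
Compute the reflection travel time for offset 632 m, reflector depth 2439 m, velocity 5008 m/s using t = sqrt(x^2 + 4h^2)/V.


x^2 + 4h^2 = 632^2 + 4*2439^2 = 399424 + 23794884 = 24194308
sqrt(24194308) = 4918.771
t = 4918.771 / 5008 = 0.9822 s

0.9822


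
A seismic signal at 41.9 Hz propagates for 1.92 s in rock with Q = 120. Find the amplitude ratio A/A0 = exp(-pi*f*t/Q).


pi*f*t/Q = pi*41.9*1.92/120 = 2.106124
A/A0 = exp(-2.106124) = 0.121709

0.121709


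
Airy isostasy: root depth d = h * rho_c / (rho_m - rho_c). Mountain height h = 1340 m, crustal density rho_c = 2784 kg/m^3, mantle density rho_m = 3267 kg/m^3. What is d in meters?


rho_m - rho_c = 3267 - 2784 = 483
d = 1340 * 2784 / 483
= 3730560 / 483
= 7723.73 m

7723.73


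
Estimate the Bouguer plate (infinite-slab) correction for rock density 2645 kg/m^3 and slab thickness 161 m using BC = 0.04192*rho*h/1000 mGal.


BC = 0.04192 * rho * h / 1000
= 0.04192 * 2645 * 161 / 1000
= 17.8514 mGal

17.8514


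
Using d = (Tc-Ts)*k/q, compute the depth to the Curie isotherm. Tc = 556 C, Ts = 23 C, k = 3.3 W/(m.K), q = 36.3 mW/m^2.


T_Curie - T_surf = 556 - 23 = 533 C
Convert q to W/m^2: 36.3 mW/m^2 = 0.0363 W/m^2
d = 533 * 3.3 / 0.0363 = 48454.55 m

48454.55


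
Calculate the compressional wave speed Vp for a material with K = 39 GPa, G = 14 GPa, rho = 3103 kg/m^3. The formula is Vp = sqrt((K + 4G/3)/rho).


First compute the effective modulus:
K + 4G/3 = 39e9 + 4*14e9/3 = 57666666666.67 Pa
Then divide by density:
57666666666.67 / 3103 = 18584165.861 Pa/(kg/m^3)
Take the square root:
Vp = sqrt(18584165.861) = 4310.94 m/s

4310.94


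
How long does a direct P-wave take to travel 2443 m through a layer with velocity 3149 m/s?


t = x / V
= 2443 / 3149
= 0.7758 s

0.7758


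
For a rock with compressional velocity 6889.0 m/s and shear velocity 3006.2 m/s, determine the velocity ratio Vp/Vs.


Vp/Vs = 6889.0 / 3006.2
= 2.2916

2.2916


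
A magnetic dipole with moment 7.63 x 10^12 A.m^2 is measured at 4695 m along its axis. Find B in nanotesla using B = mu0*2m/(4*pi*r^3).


m = 7.63 x 10^12 = 7630000000000 A.m^2
2m = 15260000000000 A.m^2
r^3 = 4695^3 = 103492002375
B = (4pi*10^-7) * 15260000000000 / (4*pi * 103492002375) * 1e9
= 19176281.557512 / 1300518857466.39 * 1e9
= 14745.1007 nT

14745.1007


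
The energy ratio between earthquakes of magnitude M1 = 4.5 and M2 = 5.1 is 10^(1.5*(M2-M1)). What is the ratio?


M2 - M1 = 5.1 - 4.5 = 0.6
1.5 * 0.6 = 0.9
ratio = 10^0.9 = 7.94

7.94


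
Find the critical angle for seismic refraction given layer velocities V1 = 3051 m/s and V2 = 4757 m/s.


V1/V2 = 3051/4757 = 0.641371
theta_c = arcsin(0.641371) = 39.8941 degrees

39.8941


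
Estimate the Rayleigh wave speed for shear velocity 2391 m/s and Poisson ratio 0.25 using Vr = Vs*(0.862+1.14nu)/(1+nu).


Numerator factor = 0.862 + 1.14*0.25 = 1.147
Denominator = 1 + 0.25 = 1.25
Vr = 2391 * 1.147 / 1.25 = 2193.98 m/s

2193.98


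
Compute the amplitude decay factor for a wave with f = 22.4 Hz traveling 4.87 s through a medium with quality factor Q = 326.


pi*f*t/Q = pi*22.4*4.87/326 = 1.051258
A/A0 = exp(-1.051258) = 0.349498

0.349498


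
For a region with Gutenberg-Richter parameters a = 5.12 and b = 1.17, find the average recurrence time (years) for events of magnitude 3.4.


log10(N) = 5.12 - 1.17*3.4 = 1.142
N = 10^1.142 = 13.867558
T = 1/N = 1/13.867558 = 0.0721 years

0.0721


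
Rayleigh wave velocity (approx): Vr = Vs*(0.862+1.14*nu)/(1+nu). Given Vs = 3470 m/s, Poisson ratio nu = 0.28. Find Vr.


Numerator factor = 0.862 + 1.14*0.28 = 1.1812
Denominator = 1 + 0.28 = 1.28
Vr = 3470 * 1.1812 / 1.28 = 3202.16 m/s

3202.16


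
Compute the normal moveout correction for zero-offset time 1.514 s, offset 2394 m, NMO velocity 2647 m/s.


x/Vnmo = 2394/2647 = 0.90442
(x/Vnmo)^2 = 0.817976
t0^2 = 2.292196
sqrt(2.292196 + 0.817976) = 1.763568
dt = 1.763568 - 1.514 = 0.249568

0.249568


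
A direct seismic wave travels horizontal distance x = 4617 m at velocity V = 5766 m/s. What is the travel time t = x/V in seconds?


t = x / V
= 4617 / 5766
= 0.8007 s

0.8007


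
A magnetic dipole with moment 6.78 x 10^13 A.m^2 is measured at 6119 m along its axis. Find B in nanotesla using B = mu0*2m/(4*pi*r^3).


m = 6.78 x 10^13 = 67800000000000 A.m^2
2m = 135600000000000 A.m^2
r^3 = 6119^3 = 229108583159
B = (4pi*10^-7) * 135600000000000 / (4*pi * 229108583159) * 1e9
= 170399985.53071 / 2879063366906.72 * 1e9
= 59185.9101 nT

59185.9101


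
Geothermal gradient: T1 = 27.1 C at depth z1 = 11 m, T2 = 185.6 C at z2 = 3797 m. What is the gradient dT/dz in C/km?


dT = 185.6 - 27.1 = 158.5 C
dz = 3797 - 11 = 3786 m
gradient = dT/dz * 1000 = 158.5/3786 * 1000 = 41.8648 C/km

41.8648


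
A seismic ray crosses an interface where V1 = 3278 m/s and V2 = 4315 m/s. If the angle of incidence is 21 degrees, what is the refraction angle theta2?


sin(theta1) = sin(21 deg) = 0.358368
sin(theta2) = V2/V1 * sin(theta1) = 4315/3278 * 0.358368 = 0.471738
theta2 = arcsin(0.471738) = 28.1472 degrees

28.1472


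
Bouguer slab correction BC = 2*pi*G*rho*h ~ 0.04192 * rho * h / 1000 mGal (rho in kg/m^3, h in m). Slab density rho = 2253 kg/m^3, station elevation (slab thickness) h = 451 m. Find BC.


BC = 0.04192 * rho * h / 1000
= 0.04192 * 2253 * 451 / 1000
= 42.595 mGal

42.595


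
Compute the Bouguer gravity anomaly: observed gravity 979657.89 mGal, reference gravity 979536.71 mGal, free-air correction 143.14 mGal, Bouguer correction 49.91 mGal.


BA = g_obs - g_ref + FAC - BC
= 979657.89 - 979536.71 + 143.14 - 49.91
= 214.41 mGal

214.41


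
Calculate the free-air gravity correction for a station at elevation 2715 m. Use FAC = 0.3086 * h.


FAC = 0.3086 * h
= 0.3086 * 2715
= 837.849 mGal

837.849


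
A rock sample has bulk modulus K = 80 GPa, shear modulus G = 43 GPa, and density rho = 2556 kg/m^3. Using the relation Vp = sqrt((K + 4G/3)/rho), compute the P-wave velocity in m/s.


First compute the effective modulus:
K + 4G/3 = 80e9 + 4*43e9/3 = 137333333333.33 Pa
Then divide by density:
137333333333.33 / 2556 = 53729786.1242 Pa/(kg/m^3)
Take the square root:
Vp = sqrt(53729786.1242) = 7330.06 m/s

7330.06


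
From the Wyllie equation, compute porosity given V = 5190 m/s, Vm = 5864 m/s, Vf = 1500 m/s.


1/V - 1/Vm = 1/5190 - 1/5864 = 2.215e-05
1/Vf - 1/Vm = 1/1500 - 1/5864 = 0.00049613
phi = 2.215e-05 / 0.00049613 = 0.0446

0.0446


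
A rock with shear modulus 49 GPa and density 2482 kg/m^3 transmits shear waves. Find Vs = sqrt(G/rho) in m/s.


Convert G to Pa: G = 49e9 Pa
Compute G/rho = 49e9 / 2482 = 19742143.4327
Vs = sqrt(19742143.4327) = 4443.21 m/s

4443.21


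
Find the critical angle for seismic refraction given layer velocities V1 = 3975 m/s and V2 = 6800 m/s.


V1/V2 = 3975/6800 = 0.584559
theta_c = arcsin(0.584559) = 35.7718 degrees

35.7718


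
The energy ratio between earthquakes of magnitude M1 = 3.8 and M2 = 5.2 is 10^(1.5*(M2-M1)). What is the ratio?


M2 - M1 = 5.2 - 3.8 = 1.4
1.5 * 1.4 = 2.1
ratio = 10^2.1 = 125.89

125.89


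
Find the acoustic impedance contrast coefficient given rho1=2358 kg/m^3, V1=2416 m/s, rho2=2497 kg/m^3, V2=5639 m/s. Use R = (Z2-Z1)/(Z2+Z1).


Z1 = 2358 * 2416 = 5696928
Z2 = 2497 * 5639 = 14080583
R = (14080583 - 5696928) / (14080583 + 5696928) = 8383655 / 19777511 = 0.4239

0.4239


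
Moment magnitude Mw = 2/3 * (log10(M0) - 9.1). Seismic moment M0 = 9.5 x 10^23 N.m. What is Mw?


log10(M0) = log10(9.5 x 10^23) = 23.9777
Mw = 2/3 * (23.9777 - 9.1)
= 2/3 * 14.8777
= 9.92

9.92


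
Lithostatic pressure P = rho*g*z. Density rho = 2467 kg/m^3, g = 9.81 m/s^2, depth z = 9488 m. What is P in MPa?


P = rho * g * z / 1e6
= 2467 * 9.81 * 9488 / 1e6
= 229621649.76 / 1e6
= 229.6216 MPa

229.6216


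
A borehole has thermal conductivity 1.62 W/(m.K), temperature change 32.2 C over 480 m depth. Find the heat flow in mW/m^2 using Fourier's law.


q = k * dT / dz * 1000
= 1.62 * 32.2 / 480 * 1000
= 0.108675 * 1000
= 108.675 mW/m^2

108.675


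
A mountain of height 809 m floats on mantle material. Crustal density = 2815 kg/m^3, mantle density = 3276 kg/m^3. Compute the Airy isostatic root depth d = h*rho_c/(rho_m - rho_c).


rho_m - rho_c = 3276 - 2815 = 461
d = 809 * 2815 / 461
= 2277335 / 461
= 4939.99 m

4939.99


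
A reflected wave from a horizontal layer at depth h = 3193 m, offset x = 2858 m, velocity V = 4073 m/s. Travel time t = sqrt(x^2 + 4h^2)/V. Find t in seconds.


x^2 + 4h^2 = 2858^2 + 4*3193^2 = 8168164 + 40780996 = 48949160
sqrt(48949160) = 6996.3676
t = 6996.3676 / 4073 = 1.7177 s

1.7177


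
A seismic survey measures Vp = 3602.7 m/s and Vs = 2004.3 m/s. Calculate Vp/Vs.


Vp/Vs = 3602.7 / 2004.3
= 1.7975

1.7975


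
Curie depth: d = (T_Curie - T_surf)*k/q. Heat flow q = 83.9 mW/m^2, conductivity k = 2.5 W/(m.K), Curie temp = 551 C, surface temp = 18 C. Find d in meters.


T_Curie - T_surf = 551 - 18 = 533 C
Convert q to W/m^2: 83.9 mW/m^2 = 0.0839 W/m^2
d = 533 * 2.5 / 0.0839 = 15882.0 m

15882.0


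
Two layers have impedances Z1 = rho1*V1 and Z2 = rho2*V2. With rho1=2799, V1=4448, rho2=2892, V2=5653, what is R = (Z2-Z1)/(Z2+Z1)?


Z1 = 2799 * 4448 = 12449952
Z2 = 2892 * 5653 = 16348476
R = (16348476 - 12449952) / (16348476 + 12449952) = 3898524 / 28798428 = 0.1354

0.1354


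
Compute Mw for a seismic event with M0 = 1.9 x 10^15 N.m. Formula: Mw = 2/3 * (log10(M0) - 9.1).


log10(M0) = log10(1.9 x 10^15) = 15.2788
Mw = 2/3 * (15.2788 - 9.1)
= 2/3 * 6.1788
= 4.12

4.12


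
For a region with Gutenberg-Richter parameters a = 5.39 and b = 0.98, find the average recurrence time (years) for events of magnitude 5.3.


log10(N) = 5.39 - 0.98*5.3 = 0.196
N = 10^0.196 = 1.570363
T = 1/N = 1/1.570363 = 0.6368 years

0.6368


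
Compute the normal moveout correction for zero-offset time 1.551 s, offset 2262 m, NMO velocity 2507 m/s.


x/Vnmo = 2262/2507 = 0.902274
(x/Vnmo)^2 = 0.814098
t0^2 = 2.405601
sqrt(2.405601 + 0.814098) = 1.794352
dt = 1.794352 - 1.551 = 0.243352

0.243352


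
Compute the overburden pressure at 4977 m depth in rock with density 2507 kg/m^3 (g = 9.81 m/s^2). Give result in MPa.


P = rho * g * z / 1e6
= 2507 * 9.81 * 4977 / 1e6
= 122402695.59 / 1e6
= 122.4027 MPa

122.4027


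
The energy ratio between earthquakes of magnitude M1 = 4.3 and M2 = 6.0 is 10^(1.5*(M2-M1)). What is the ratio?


M2 - M1 = 6.0 - 4.3 = 1.7
1.5 * 1.7 = 2.55
ratio = 10^2.55 = 354.81

354.81


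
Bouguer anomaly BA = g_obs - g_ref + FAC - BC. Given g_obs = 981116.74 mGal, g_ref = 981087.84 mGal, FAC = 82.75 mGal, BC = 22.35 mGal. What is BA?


BA = g_obs - g_ref + FAC - BC
= 981116.74 - 981087.84 + 82.75 - 22.35
= 89.3 mGal

89.3


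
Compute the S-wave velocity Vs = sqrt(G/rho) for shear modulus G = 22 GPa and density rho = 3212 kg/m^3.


Convert G to Pa: G = 22e9 Pa
Compute G/rho = 22e9 / 3212 = 6849315.0685
Vs = sqrt(6849315.0685) = 2617.12 m/s

2617.12


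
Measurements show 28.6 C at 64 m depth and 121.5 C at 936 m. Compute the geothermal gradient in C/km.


dT = 121.5 - 28.6 = 92.9 C
dz = 936 - 64 = 872 m
gradient = dT/dz * 1000 = 92.9/872 * 1000 = 106.5367 C/km

106.5367


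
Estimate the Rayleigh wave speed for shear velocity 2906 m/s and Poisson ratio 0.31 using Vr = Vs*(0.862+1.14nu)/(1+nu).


Numerator factor = 0.862 + 1.14*0.31 = 1.2154
Denominator = 1 + 0.31 = 1.31
Vr = 2906 * 1.2154 / 1.31 = 2696.15 m/s

2696.15


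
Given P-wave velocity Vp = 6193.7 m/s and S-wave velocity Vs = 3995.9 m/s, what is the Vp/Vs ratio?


Vp/Vs = 6193.7 / 3995.9
= 1.55

1.55


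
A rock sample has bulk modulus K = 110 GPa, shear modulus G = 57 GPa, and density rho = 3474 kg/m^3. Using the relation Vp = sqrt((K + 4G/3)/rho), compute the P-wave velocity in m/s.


First compute the effective modulus:
K + 4G/3 = 110e9 + 4*57e9/3 = 186000000000.0 Pa
Then divide by density:
186000000000.0 / 3474 = 53540587.2193 Pa/(kg/m^3)
Take the square root:
Vp = sqrt(53540587.2193) = 7317.14 m/s

7317.14


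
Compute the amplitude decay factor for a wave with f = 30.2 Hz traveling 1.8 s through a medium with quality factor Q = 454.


pi*f*t/Q = pi*30.2*1.8/454 = 0.376161
A/A0 = exp(-0.376161) = 0.686492

0.686492


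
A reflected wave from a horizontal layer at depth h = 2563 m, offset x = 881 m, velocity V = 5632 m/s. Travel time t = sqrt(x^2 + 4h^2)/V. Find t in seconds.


x^2 + 4h^2 = 881^2 + 4*2563^2 = 776161 + 26275876 = 27052037
sqrt(27052037) = 5201.1573
t = 5201.1573 / 5632 = 0.9235 s

0.9235


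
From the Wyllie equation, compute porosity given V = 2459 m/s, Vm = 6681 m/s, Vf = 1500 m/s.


1/V - 1/Vm = 1/2459 - 1/6681 = 0.00025699
1/Vf - 1/Vm = 1/1500 - 1/6681 = 0.00051699
phi = 0.00025699 / 0.00051699 = 0.4971

0.4971


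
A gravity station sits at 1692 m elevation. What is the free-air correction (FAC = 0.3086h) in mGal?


FAC = 0.3086 * h
= 0.3086 * 1692
= 522.1512 mGal

522.1512


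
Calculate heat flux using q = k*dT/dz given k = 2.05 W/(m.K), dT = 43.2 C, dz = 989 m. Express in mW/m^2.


q = k * dT / dz * 1000
= 2.05 * 43.2 / 989 * 1000
= 0.089545 * 1000
= 89.545 mW/m^2

89.545


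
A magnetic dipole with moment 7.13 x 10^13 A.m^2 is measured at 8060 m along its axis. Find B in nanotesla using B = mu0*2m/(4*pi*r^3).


m = 7.13 x 10^13 = 71300000000000 A.m^2
2m = 142600000000000 A.m^2
r^3 = 8060^3 = 523606616000
B = (4pi*10^-7) * 142600000000000 / (4*pi * 523606616000) * 1e9
= 179196444.960762 / 6579834792786.45 * 1e9
= 27234.1861 nT

27234.1861


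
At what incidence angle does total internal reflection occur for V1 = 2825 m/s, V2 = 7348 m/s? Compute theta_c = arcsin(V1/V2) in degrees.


V1/V2 = 2825/7348 = 0.384458
theta_c = arcsin(0.384458) = 22.6101 degrees

22.6101


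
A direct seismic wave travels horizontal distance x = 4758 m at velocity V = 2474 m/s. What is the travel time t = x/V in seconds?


t = x / V
= 4758 / 2474
= 1.9232 s

1.9232


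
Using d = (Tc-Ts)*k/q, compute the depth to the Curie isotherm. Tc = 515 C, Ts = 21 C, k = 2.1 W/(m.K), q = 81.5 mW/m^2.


T_Curie - T_surf = 515 - 21 = 494 C
Convert q to W/m^2: 81.5 mW/m^2 = 0.0815 W/m^2
d = 494 * 2.1 / 0.0815 = 12728.83 m

12728.83


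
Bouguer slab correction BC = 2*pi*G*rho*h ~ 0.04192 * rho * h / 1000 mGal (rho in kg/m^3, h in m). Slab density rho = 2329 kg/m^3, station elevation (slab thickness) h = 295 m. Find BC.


BC = 0.04192 * rho * h / 1000
= 0.04192 * 2329 * 295 / 1000
= 28.8013 mGal

28.8013


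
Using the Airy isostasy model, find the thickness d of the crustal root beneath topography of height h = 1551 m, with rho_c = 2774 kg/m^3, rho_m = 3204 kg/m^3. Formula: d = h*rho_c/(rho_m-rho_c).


rho_m - rho_c = 3204 - 2774 = 430
d = 1551 * 2774 / 430
= 4302474 / 430
= 10005.75 m

10005.75


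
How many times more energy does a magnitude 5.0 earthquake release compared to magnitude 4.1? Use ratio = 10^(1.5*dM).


M2 - M1 = 5.0 - 4.1 = 0.9
1.5 * 0.9 = 1.35
ratio = 10^1.35 = 22.39

22.39


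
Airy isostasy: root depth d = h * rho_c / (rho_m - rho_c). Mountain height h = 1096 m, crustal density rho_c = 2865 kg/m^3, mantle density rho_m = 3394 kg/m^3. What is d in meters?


rho_m - rho_c = 3394 - 2865 = 529
d = 1096 * 2865 / 529
= 3140040 / 529
= 5935.8 m

5935.8


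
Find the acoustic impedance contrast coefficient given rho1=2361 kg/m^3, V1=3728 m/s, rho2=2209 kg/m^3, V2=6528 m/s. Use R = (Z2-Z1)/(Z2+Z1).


Z1 = 2361 * 3728 = 8801808
Z2 = 2209 * 6528 = 14420352
R = (14420352 - 8801808) / (14420352 + 8801808) = 5618544 / 23222160 = 0.2419

0.2419


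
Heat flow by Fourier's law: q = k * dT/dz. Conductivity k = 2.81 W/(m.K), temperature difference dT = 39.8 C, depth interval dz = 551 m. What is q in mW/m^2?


q = k * dT / dz * 1000
= 2.81 * 39.8 / 551 * 1000
= 0.202973 * 1000
= 202.9728 mW/m^2

202.9728


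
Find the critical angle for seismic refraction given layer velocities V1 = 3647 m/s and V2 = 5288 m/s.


V1/V2 = 3647/5288 = 0.689675
theta_c = arcsin(0.689675) = 43.6044 degrees

43.6044


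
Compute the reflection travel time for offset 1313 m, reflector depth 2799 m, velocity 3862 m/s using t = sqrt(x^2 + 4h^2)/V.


x^2 + 4h^2 = 1313^2 + 4*2799^2 = 1723969 + 31337604 = 33061573
sqrt(33061573) = 5749.9194
t = 5749.9194 / 3862 = 1.4888 s

1.4888


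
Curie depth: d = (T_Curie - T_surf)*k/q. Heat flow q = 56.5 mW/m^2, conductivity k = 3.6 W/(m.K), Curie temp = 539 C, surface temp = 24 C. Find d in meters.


T_Curie - T_surf = 539 - 24 = 515 C
Convert q to W/m^2: 56.5 mW/m^2 = 0.0565 W/m^2
d = 515 * 3.6 / 0.0565 = 32814.16 m

32814.16


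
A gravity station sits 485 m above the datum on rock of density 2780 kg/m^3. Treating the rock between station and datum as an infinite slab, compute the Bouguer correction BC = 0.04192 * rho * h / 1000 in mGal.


BC = 0.04192 * rho * h / 1000
= 0.04192 * 2780 * 485 / 1000
= 56.5207 mGal

56.5207


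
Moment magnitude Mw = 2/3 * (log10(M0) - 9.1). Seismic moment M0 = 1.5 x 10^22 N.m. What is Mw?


log10(M0) = log10(1.5 x 10^22) = 22.1761
Mw = 2/3 * (22.1761 - 9.1)
= 2/3 * 13.0761
= 8.72

8.72


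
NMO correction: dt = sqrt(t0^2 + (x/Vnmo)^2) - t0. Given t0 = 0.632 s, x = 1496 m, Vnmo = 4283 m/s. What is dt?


x/Vnmo = 1496/4283 = 0.349288
(x/Vnmo)^2 = 0.122002
t0^2 = 0.399424
sqrt(0.399424 + 0.122002) = 0.722098
dt = 0.722098 - 0.632 = 0.090098

0.090098


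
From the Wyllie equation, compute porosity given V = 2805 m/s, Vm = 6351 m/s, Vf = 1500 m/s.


1/V - 1/Vm = 1/2805 - 1/6351 = 0.00019905
1/Vf - 1/Vm = 1/1500 - 1/6351 = 0.00050921
phi = 0.00019905 / 0.00050921 = 0.3909

0.3909


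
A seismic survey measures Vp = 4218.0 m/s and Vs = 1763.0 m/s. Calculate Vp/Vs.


Vp/Vs = 4218.0 / 1763.0
= 2.3925

2.3925


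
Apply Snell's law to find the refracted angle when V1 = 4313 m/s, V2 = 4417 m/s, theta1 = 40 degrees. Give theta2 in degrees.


sin(theta1) = sin(40 deg) = 0.642788
sin(theta2) = V2/V1 * sin(theta1) = 4417/4313 * 0.642788 = 0.658287
theta2 = arcsin(0.658287) = 41.1694 degrees

41.1694


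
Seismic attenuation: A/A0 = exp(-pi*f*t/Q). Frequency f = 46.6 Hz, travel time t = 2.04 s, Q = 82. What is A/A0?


pi*f*t/Q = pi*46.6*2.04/82 = 3.642102
A/A0 = exp(-3.642102) = 0.026197

0.026197


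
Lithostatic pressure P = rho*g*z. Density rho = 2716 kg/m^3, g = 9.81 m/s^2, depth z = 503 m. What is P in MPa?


P = rho * g * z / 1e6
= 2716 * 9.81 * 503 / 1e6
= 13401911.88 / 1e6
= 13.4019 MPa

13.4019


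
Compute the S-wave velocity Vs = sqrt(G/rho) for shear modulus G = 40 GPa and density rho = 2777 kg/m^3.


Convert G to Pa: G = 40e9 Pa
Compute G/rho = 40e9 / 2777 = 14404033.1293
Vs = sqrt(14404033.1293) = 3795.26 m/s

3795.26


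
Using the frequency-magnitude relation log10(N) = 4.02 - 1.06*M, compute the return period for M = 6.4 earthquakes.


log10(N) = 4.02 - 1.06*6.4 = -2.764
N = 10^-2.764 = 0.001722
T = 1/N = 1/0.001722 = 580.7644 years

580.7644


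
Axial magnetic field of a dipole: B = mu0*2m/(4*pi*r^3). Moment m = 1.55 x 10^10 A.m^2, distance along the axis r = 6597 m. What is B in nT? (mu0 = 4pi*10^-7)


m = 1.55 x 10^10 = 15500000000 A.m^2
2m = 31000000000 A.m^2
r^3 = 6597^3 = 287104138173
B = (4pi*10^-7) * 31000000000 / (4*pi * 287104138173) * 1e9
= 38955.748905 / 3607857005198.1 * 1e9
= 10.7975 nT

10.7975


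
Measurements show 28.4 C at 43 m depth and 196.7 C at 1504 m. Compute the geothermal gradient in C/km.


dT = 196.7 - 28.4 = 168.3 C
dz = 1504 - 43 = 1461 m
gradient = dT/dz * 1000 = 168.3/1461 * 1000 = 115.1951 C/km

115.1951


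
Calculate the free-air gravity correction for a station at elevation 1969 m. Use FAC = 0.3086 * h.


FAC = 0.3086 * h
= 0.3086 * 1969
= 607.6334 mGal

607.6334


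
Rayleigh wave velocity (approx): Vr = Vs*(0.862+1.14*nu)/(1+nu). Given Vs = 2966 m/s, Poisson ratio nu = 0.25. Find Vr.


Numerator factor = 0.862 + 1.14*0.25 = 1.147
Denominator = 1 + 0.25 = 1.25
Vr = 2966 * 1.147 / 1.25 = 2721.6 m/s

2721.6


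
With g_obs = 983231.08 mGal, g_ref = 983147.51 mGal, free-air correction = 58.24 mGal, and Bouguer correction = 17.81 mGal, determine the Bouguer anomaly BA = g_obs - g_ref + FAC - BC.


BA = g_obs - g_ref + FAC - BC
= 983231.08 - 983147.51 + 58.24 - 17.81
= 124.0 mGal

124.0


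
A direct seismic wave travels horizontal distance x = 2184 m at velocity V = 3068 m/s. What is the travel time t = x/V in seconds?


t = x / V
= 2184 / 3068
= 0.7119 s

0.7119


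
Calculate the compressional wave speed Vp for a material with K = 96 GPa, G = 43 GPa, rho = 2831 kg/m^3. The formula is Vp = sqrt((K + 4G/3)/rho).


First compute the effective modulus:
K + 4G/3 = 96e9 + 4*43e9/3 = 153333333333.33 Pa
Then divide by density:
153333333333.33 / 2831 = 54162251.2657 Pa/(kg/m^3)
Take the square root:
Vp = sqrt(54162251.2657) = 7359.5 m/s

7359.5


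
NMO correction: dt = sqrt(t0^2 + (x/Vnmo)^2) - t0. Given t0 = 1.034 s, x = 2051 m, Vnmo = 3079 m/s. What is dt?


x/Vnmo = 2051/3079 = 0.666125
(x/Vnmo)^2 = 0.443723
t0^2 = 1.069156
sqrt(1.069156 + 0.443723) = 1.229991
dt = 1.229991 - 1.034 = 0.195991

0.195991


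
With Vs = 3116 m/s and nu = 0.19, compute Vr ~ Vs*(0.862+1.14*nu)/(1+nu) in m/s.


Numerator factor = 0.862 + 1.14*0.19 = 1.0786
Denominator = 1 + 0.19 = 1.19
Vr = 3116 * 1.0786 / 1.19 = 2824.3 m/s

2824.3


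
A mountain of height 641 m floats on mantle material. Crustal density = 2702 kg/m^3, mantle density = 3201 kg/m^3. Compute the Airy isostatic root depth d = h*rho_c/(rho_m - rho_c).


rho_m - rho_c = 3201 - 2702 = 499
d = 641 * 2702 / 499
= 1731982 / 499
= 3470.91 m

3470.91


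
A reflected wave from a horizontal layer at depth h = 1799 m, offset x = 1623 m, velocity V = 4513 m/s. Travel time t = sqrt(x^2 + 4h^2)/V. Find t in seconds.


x^2 + 4h^2 = 1623^2 + 4*1799^2 = 2634129 + 12945604 = 15579733
sqrt(15579733) = 3947.117
t = 3947.117 / 4513 = 0.8746 s

0.8746


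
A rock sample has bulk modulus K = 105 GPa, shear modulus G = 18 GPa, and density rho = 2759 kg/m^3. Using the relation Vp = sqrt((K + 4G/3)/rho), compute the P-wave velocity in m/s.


First compute the effective modulus:
K + 4G/3 = 105e9 + 4*18e9/3 = 129000000000.0 Pa
Then divide by density:
129000000000.0 / 2759 = 46756071.0402 Pa/(kg/m^3)
Take the square root:
Vp = sqrt(46756071.0402) = 6837.84 m/s

6837.84


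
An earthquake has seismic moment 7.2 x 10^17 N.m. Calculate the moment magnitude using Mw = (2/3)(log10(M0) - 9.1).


log10(M0) = log10(7.2 x 10^17) = 17.8573
Mw = 2/3 * (17.8573 - 9.1)
= 2/3 * 8.7573
= 5.84

5.84


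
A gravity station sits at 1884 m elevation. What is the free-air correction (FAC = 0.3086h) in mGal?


FAC = 0.3086 * h
= 0.3086 * 1884
= 581.4024 mGal

581.4024


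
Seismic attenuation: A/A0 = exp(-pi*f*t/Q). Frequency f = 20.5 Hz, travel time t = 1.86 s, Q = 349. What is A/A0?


pi*f*t/Q = pi*20.5*1.86/349 = 0.343235
A/A0 = exp(-0.343235) = 0.709472

0.709472


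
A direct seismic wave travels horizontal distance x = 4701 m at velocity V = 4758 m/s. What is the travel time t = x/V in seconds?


t = x / V
= 4701 / 4758
= 0.988 s

0.988


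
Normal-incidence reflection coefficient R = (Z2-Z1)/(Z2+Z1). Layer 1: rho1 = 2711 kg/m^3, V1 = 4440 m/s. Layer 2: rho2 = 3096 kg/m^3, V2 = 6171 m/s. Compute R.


Z1 = 2711 * 4440 = 12036840
Z2 = 3096 * 6171 = 19105416
R = (19105416 - 12036840) / (19105416 + 12036840) = 7068576 / 31142256 = 0.227

0.227


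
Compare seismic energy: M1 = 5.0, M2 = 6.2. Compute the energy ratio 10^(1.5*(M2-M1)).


M2 - M1 = 6.2 - 5.0 = 1.2
1.5 * 1.2 = 1.8
ratio = 10^1.8 = 63.1

63.1


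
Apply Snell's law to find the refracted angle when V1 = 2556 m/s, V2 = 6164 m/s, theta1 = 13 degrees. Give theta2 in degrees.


sin(theta1) = sin(13 deg) = 0.224951
sin(theta2) = V2/V1 * sin(theta1) = 6164/2556 * 0.224951 = 0.542488
theta2 = arcsin(0.542488) = 32.8531 degrees

32.8531


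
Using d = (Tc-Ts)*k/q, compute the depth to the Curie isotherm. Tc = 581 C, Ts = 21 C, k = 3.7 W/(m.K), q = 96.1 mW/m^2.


T_Curie - T_surf = 581 - 21 = 560 C
Convert q to W/m^2: 96.1 mW/m^2 = 0.0961 W/m^2
d = 560 * 3.7 / 0.0961 = 21560.87 m

21560.87


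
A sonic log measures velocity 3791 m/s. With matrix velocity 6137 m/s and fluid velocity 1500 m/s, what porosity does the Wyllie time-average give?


1/V - 1/Vm = 1/3791 - 1/6137 = 0.00010084
1/Vf - 1/Vm = 1/1500 - 1/6137 = 0.00050372
phi = 0.00010084 / 0.00050372 = 0.2002

0.2002


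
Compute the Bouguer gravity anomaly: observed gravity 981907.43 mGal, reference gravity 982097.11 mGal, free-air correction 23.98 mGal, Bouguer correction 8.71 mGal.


BA = g_obs - g_ref + FAC - BC
= 981907.43 - 982097.11 + 23.98 - 8.71
= -174.41 mGal

-174.41


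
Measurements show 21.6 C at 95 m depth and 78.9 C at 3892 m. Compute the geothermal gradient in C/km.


dT = 78.9 - 21.6 = 57.3 C
dz = 3892 - 95 = 3797 m
gradient = dT/dz * 1000 = 57.3/3797 * 1000 = 15.0909 C/km

15.0909


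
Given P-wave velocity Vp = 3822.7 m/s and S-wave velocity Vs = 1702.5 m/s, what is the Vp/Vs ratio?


Vp/Vs = 3822.7 / 1702.5
= 2.2453

2.2453


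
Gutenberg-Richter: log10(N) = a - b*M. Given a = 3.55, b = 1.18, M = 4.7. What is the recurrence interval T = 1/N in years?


log10(N) = 3.55 - 1.18*4.7 = -1.996
N = 10^-1.996 = 0.010093
T = 1/N = 1/0.010093 = 99.0832 years

99.0832


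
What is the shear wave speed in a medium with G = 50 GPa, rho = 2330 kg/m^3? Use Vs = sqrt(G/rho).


Convert G to Pa: G = 50e9 Pa
Compute G/rho = 50e9 / 2330 = 21459227.4678
Vs = sqrt(21459227.4678) = 4632.41 m/s

4632.41


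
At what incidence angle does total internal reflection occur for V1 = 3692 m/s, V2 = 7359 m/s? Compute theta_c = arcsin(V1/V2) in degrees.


V1/V2 = 3692/7359 = 0.501699
theta_c = arcsin(0.501699) = 30.1124 degrees

30.1124


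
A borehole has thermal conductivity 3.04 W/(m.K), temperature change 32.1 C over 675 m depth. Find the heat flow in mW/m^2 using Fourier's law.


q = k * dT / dz * 1000
= 3.04 * 32.1 / 675 * 1000
= 0.144569 * 1000
= 144.5689 mW/m^2

144.5689


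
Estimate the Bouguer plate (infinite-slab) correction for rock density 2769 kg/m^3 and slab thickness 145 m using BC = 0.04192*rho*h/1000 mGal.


BC = 0.04192 * rho * h / 1000
= 0.04192 * 2769 * 145 / 1000
= 16.8311 mGal

16.8311


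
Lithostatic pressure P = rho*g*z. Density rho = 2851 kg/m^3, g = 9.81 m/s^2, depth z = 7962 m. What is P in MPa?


P = rho * g * z / 1e6
= 2851 * 9.81 * 7962 / 1e6
= 222683684.22 / 1e6
= 222.6837 MPa

222.6837


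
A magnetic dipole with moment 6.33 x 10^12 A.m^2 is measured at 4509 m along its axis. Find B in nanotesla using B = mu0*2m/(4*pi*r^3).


m = 6.33 x 10^12 = 6330000000000 A.m^2
2m = 12660000000000 A.m^2
r^3 = 4509^3 = 91672844229
B = (4pi*10^-7) * 12660000000000 / (4*pi * 91672844229) * 1e9
= 15909025.197779 / 1151994935854.03 * 1e9
= 13809.9784 nT

13809.9784


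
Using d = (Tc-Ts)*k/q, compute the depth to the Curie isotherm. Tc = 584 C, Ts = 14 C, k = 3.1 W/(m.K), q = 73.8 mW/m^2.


T_Curie - T_surf = 584 - 14 = 570 C
Convert q to W/m^2: 73.8 mW/m^2 = 0.0738 W/m^2
d = 570 * 3.1 / 0.0738 = 23943.09 m

23943.09


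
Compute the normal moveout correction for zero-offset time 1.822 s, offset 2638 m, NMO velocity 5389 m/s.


x/Vnmo = 2638/5389 = 0.489516
(x/Vnmo)^2 = 0.239626
t0^2 = 3.319684
sqrt(3.319684 + 0.239626) = 1.886613
dt = 1.886613 - 1.822 = 0.064613

0.064613


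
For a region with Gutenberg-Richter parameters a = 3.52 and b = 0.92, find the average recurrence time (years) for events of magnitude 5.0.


log10(N) = 3.52 - 0.92*5.0 = -1.08
N = 10^-1.08 = 0.083176
T = 1/N = 1/0.083176 = 12.0226 years

12.0226


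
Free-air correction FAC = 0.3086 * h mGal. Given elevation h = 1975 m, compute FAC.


FAC = 0.3086 * h
= 0.3086 * 1975
= 609.485 mGal

609.485


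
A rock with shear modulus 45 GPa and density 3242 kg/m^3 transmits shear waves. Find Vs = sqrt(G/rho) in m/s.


Convert G to Pa: G = 45e9 Pa
Compute G/rho = 45e9 / 3242 = 13880320.7896
Vs = sqrt(13880320.7896) = 3725.63 m/s

3725.63


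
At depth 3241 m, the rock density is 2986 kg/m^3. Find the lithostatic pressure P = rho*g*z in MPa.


P = rho * g * z / 1e6
= 2986 * 9.81 * 3241 / 1e6
= 94937511.06 / 1e6
= 94.9375 MPa

94.9375


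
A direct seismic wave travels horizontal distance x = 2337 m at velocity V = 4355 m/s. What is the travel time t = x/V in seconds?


t = x / V
= 2337 / 4355
= 0.5366 s

0.5366


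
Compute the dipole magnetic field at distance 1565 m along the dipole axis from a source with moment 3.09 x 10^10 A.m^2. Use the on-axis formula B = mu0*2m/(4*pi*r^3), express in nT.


m = 3.09 x 10^10 = 30900000000 A.m^2
2m = 61800000000 A.m^2
r^3 = 1565^3 = 3833037125
B = (4pi*10^-7) * 61800000000 / (4*pi * 3833037125) * 1e9
= 77660.170397 / 48167365091.35 * 1e9
= 1612.2985 nT

1612.2985


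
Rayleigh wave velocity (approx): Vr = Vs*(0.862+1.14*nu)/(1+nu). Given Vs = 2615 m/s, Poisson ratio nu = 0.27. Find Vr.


Numerator factor = 0.862 + 1.14*0.27 = 1.1698
Denominator = 1 + 0.27 = 1.27
Vr = 2615 * 1.1698 / 1.27 = 2408.68 m/s

2408.68


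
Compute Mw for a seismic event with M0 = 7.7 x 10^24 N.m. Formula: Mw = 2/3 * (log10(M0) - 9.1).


log10(M0) = log10(7.7 x 10^24) = 24.8865
Mw = 2/3 * (24.8865 - 9.1)
= 2/3 * 15.7865
= 10.52

10.52


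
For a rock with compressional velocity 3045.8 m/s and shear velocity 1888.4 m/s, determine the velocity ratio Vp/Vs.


Vp/Vs = 3045.8 / 1888.4
= 1.6129

1.6129


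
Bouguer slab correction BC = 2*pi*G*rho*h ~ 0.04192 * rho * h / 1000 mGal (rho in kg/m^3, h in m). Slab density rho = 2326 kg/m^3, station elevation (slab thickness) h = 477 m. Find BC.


BC = 0.04192 * rho * h / 1000
= 0.04192 * 2326 * 477 / 1000
= 46.5103 mGal

46.5103


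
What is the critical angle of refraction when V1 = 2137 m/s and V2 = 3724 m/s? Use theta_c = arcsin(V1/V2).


V1/V2 = 2137/3724 = 0.573845
theta_c = arcsin(0.573845) = 35.0188 degrees

35.0188


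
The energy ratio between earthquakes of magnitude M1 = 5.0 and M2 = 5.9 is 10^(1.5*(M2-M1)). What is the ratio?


M2 - M1 = 5.9 - 5.0 = 0.9
1.5 * 0.9 = 1.35
ratio = 10^1.35 = 22.39

22.39


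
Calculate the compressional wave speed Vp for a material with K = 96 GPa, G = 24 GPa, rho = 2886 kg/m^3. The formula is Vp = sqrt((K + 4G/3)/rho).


First compute the effective modulus:
K + 4G/3 = 96e9 + 4*24e9/3 = 128000000000.0 Pa
Then divide by density:
128000000000.0 / 2886 = 44352044.352 Pa/(kg/m^3)
Take the square root:
Vp = sqrt(44352044.352) = 6659.73 m/s

6659.73


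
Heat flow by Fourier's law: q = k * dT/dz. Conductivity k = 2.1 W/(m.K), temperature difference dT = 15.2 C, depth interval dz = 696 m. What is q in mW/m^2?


q = k * dT / dz * 1000
= 2.1 * 15.2 / 696 * 1000
= 0.045862 * 1000
= 45.8621 mW/m^2

45.8621


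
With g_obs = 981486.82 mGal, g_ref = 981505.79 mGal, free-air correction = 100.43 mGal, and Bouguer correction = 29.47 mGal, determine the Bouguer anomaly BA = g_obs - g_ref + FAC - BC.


BA = g_obs - g_ref + FAC - BC
= 981486.82 - 981505.79 + 100.43 - 29.47
= 51.99 mGal

51.99


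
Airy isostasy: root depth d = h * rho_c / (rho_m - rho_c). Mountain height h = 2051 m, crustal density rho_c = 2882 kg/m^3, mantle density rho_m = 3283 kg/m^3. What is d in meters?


rho_m - rho_c = 3283 - 2882 = 401
d = 2051 * 2882 / 401
= 5910982 / 401
= 14740.6 m

14740.6


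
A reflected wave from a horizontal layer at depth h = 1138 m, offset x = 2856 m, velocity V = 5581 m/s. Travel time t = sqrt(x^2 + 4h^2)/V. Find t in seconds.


x^2 + 4h^2 = 2856^2 + 4*1138^2 = 8156736 + 5180176 = 13336912
sqrt(13336912) = 3651.9737
t = 3651.9737 / 5581 = 0.6544 s

0.6544


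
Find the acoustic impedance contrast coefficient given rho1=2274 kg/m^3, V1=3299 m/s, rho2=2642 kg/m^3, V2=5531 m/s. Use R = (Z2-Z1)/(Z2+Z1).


Z1 = 2274 * 3299 = 7501926
Z2 = 2642 * 5531 = 14612902
R = (14612902 - 7501926) / (14612902 + 7501926) = 7110976 / 22114828 = 0.3215

0.3215


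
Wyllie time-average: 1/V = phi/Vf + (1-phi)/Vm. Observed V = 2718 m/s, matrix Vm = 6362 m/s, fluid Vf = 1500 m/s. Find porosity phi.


1/V - 1/Vm = 1/2718 - 1/6362 = 0.00021073
1/Vf - 1/Vm = 1/1500 - 1/6362 = 0.00050948
phi = 0.00021073 / 0.00050948 = 0.4136

0.4136


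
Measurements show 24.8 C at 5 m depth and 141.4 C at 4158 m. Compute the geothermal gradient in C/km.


dT = 141.4 - 24.8 = 116.6 C
dz = 4158 - 5 = 4153 m
gradient = dT/dz * 1000 = 116.6/4153 * 1000 = 28.0761 C/km

28.0761


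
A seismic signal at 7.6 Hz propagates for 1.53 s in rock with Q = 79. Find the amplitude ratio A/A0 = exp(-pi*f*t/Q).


pi*f*t/Q = pi*7.6*1.53/79 = 0.462411
A/A0 = exp(-0.462411) = 0.629764

0.629764


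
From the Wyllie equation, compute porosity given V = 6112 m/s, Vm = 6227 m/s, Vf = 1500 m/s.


1/V - 1/Vm = 1/6112 - 1/6227 = 3.02e-06
1/Vf - 1/Vm = 1/1500 - 1/6227 = 0.00050608
phi = 3.02e-06 / 0.00050608 = 0.006

0.006


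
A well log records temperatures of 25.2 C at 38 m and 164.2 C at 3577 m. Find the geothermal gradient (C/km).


dT = 164.2 - 25.2 = 139.0 C
dz = 3577 - 38 = 3539 m
gradient = dT/dz * 1000 = 139.0/3539 * 1000 = 39.2766 C/km

39.2766


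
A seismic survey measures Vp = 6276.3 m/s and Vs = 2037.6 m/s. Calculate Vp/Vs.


Vp/Vs = 6276.3 / 2037.6
= 3.0802

3.0802
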